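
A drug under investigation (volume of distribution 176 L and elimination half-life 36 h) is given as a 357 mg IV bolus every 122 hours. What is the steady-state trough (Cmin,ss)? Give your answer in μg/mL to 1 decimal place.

0.2 μg/mL

k = ln2/t½ = ln2/36 ≈ 0.019254 h⁻¹; fraction remaining f = e^(−kτ) = e^(−0.019254×122) ≈ 0.0955.
At steady state, accumulation factor R = 1/(1 − e^(−kτ)) ≈ 1.1056.
Each bolus raises the concentration by D/Vd = 357/176 ≈ 2.028 μg/mL.
Cmax,ss = C₀/(1 − f) ≈ 2.028/0.9045 ≈ 2.242 μg/mL.
One interval later, Cmin,ss = Cmax,ss·e^(−kτ) ≈ 2.242 × 0.0955 ≈ 0.214 μg/mL.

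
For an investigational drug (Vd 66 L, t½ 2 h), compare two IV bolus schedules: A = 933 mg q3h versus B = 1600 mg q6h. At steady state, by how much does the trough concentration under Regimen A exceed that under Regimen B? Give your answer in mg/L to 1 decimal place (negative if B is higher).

4.3 mg/L

Regimen A: f = (1/2)^(3/2) ≈ 0.3536; Cmin,ss = (933/66)·f/(1−f) ≈ 7.733 mg/L.
Regimen B: f = (1/2)^(6/2) ≈ 0.1250; Cmin,ss = (1600/66)·f/(1−f) ≈ 3.463 mg/L.
Difference ≈ 7.733 − 3.463 ≈ 4.270 mg/L.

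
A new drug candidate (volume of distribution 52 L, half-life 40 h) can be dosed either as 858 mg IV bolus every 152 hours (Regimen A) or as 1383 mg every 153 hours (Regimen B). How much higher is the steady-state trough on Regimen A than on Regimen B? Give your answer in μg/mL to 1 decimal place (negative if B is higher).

-0.7 μg/mL

Regimen A: f = (1/2)^(152/40) ≈ 0.0718; Cmin,ss = (858/52)·f/(1−f) ≈ 1.276 μg/mL.
Regimen B: f = (1/2)^(153/40) ≈ 0.0706; Cmin,ss = (1383/52)·f/(1−f) ≈ 2.020 μg/mL.
Difference ≈ 1.276 − 2.020 ≈ -0.744 μg/mL.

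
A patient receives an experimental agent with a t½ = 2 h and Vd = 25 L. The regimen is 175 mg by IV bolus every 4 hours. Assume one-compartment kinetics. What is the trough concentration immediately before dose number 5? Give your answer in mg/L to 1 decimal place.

f = (1/2)^(τ/t½) = (1/2)^(4/2) ≈ 0.2500.
C₀ = D/Vd = 175/25 ≈ 7.000 mg/L.
Before the 5th dose, 4 doses have been given. Superposition: Cmin = C₀·(f + f² + … + f^4).
≈ 7.000 × (0.2500 + 0.0625 + 0.0156 + 0.0039) ≈ 7.000 × 0.3320 ≈ 2.324 mg/L.

2.3 mg/L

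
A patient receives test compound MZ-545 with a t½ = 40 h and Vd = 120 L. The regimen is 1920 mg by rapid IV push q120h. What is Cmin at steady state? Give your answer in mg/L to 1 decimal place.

The dosing interval is 3 half-lives, so f = 2^(−3) = 0.125.
Accumulation ratio R = 1/(1 − f) = 1/0.875 = 8/7.
Single-dose peak C₀ = D/Vd = 1920/120 = 16 mg/L.
Steady-state peak Cmax,ss = C₀·R = 16 × 8/7 ≈ 18.286 mg/L.
Steady-state trough Cmin,ss = Cmax,ss·f ≈ 18.286 × 0.125 ≈ 2.286 mg/L.

2.3 mg/L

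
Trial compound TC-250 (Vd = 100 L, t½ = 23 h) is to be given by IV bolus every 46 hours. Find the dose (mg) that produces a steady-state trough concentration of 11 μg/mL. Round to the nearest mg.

3300 mg

τ/t½ = 46/23 ≈ 2, so f = (1/2)^(46/23) ≈ 0.250000.
Cmin,ss = (D/Vd)·f/(1−f), so D = Cmin,ss·Vd·(1−f)/f.
D = 11 × 100 × (1−f)/f ≈ 11 × 100 × 3.00000 ≈ 3300.00 mg.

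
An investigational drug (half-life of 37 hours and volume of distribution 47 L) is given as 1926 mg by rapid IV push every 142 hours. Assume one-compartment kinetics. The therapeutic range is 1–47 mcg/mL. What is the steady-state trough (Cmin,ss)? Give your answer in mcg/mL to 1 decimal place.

τ/t½ = 142/37 ≈ 3.8378, so fraction remaining f = (1/2)^(142/37) ≈ 0.0699.
Each bolus raises the concentration by D/Vd = 1926/47 ≈ 40.979 mcg/mL.
Steady-state trough Cmin,ss = C₀·f/(1−f) ≈ 40.979 × 0.0699/0.9301 ≈ 3.080 mcg/mL.
Trough 3.1 mcg/mL vs MEC 1 mcg/mL: adequate.

3.1 mcg/mL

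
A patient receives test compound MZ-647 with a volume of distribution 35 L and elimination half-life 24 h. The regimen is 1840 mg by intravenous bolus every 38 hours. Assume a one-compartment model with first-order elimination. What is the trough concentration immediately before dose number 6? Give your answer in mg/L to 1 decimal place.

f = (1/2)^(τ/t½) = (1/2)^(38/24) ≈ 0.3337.
C₀ = D/Vd = 1840/35 ≈ 52.571 mg/L.
Before the 6th dose, 5 doses have been given. Superposition: Cmin = C₀·(f + f² + … + f^5).
≈ 52.571 × (0.3337 + 0.1114 + 0.0372 + 0.0124 + 0.0041) ≈ 52.571 × 0.4988 ≈ 26.222 mg/L.

26.2 mg/L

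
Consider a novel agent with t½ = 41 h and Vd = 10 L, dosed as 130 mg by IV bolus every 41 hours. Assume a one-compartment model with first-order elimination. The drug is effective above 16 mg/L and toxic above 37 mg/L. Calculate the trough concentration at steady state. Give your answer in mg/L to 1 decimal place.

τ = 41 h = 1 half-life, so f = (1/2)^1 = 0.5.
At steady state, R = 1/(1 − 0.5) = 2/1.
Single-dose peak C₀ = D/Vd = 130/10 = 13 mg/L.
Steady-state peak Cmax,ss = C₀·R = 13 × 2/1 ≈ 26.000 mg/L.
Steady-state trough Cmin,ss = Cmax,ss·f ≈ 26.000 × 0.5 ≈ 13.000 mg/L.
Trough 13.0 mg/L vs MEC 16 mg/L: subtherapeutic.

13.0 mg/L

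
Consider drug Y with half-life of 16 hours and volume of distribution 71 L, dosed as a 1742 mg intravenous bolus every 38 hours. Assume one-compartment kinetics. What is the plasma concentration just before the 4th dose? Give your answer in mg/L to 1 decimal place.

5.8 mg/L

f = (1/2)^(τ/t½) = (1/2)^(38/16) ≈ 0.1928.
C₀ = D/Vd = 1742/71 ≈ 24.535 mg/L.
Before the 4th dose, 3 doses have been given. Superposition: Cmin = C₀·(f + f² + … + f^3).
≈ 24.535 × (0.1928 + 0.0372 + 0.0072) ≈ 24.535 × 0.2372 ≈ 5.820 mg/L.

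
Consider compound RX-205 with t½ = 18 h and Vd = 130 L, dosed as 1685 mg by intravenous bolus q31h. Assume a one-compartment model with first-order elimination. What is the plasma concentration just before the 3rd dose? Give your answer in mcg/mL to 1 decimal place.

f = (1/2)^(τ/t½) = (1/2)^(31/18) ≈ 0.3031.
C₀ = D/Vd = 1685/130 ≈ 12.962 mcg/mL.
Before the 3rd dose, 2 doses have been given. Superposition: Cmin = C₀·(f + f²).
≈ 12.962 × (0.3031 + 0.0919) ≈ 12.962 × 0.3950 ≈ 5.120 mcg/mL.

5.1 mcg/mL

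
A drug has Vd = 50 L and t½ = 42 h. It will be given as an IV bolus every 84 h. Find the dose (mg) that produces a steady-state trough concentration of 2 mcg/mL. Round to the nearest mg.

τ/t½ = 84/42 ≈ 2, so f = (1/2)^(84/42) ≈ 0.250000.
Cmin,ss = (D/Vd)·f/(1−f), so D = Cmin,ss·Vd·(1−f)/f.
D = 2 × 50 × (1−f)/f ≈ 2 × 50 × 3.00000 ≈ 300.00 mg.

300 mg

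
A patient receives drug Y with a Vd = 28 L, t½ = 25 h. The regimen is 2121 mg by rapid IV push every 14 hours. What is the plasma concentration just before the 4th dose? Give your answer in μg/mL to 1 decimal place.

109.9 μg/mL

f = (1/2)^(τ/t½) = (1/2)^(14/25) ≈ 0.6783.
C₀ = D/Vd = 2121/28 ≈ 75.750 μg/mL.
Before the 4th dose, 3 doses have been given. Superposition: Cmin = C₀·(f + f² + … + f^3).
≈ 75.750 × (0.6783 + 0.4601 + 0.3121) ≈ 75.750 × 1.4505 ≈ 109.875 μg/mL.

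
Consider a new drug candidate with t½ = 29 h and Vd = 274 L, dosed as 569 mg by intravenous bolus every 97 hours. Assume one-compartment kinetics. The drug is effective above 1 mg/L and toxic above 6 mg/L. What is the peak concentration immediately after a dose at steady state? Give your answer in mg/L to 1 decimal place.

2.3 mg/L

k = ln2/t½ = ln2/29 ≈ 0.023902 h⁻¹; fraction remaining f = e^(−kτ) = e^(−0.023902×97) ≈ 0.0984.
At steady state, accumulation factor R = 1/(1 − e^(−kτ)) ≈ 1.1091.
Single-dose peak C₀ = D/Vd = 569/274 ≈ 2.077 mg/L.
Steady-state peak Cmax,ss = C₀·R ≈ 2.077 × 1.1091 ≈ 2.304 mg/L.
Peak 2.3 mg/L vs MTC 6 mg/L: below toxic threshold.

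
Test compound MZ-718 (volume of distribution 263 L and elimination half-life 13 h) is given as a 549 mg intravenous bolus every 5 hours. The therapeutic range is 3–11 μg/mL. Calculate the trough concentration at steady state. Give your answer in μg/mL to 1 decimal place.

6.8 μg/mL

Over one 5-h interval, 5/13 ≈ 0.38462 half-lives elapse, leaving f ≈ 0.7660 of each dose.
Each bolus raises the concentration by D/Vd = 549/263 ≈ 2.087 μg/mL.
Steady-state trough Cmin,ss = C₀·f/(1−f) ≈ 2.087 × 0.7660/0.2340 ≈ 6.832 μg/mL.
Trough 6.8 μg/mL vs MEC 3 μg/mL: adequate.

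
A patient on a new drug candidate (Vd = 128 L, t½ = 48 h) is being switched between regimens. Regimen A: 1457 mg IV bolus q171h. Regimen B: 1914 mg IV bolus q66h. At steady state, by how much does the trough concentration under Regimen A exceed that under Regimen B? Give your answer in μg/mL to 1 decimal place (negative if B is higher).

Regimen A: f = (1/2)^(171/48) ≈ 0.0846; Cmin,ss = (1457/128)·f/(1−f) ≈ 1.052 μg/mL.
Regimen B: f = (1/2)^(66/48) ≈ 0.3856; Cmin,ss = (1914/128)·f/(1−f) ≈ 9.385 μg/mL.
Difference ≈ 1.052 − 9.385 ≈ -8.333 μg/mL.

-8.3 μg/mL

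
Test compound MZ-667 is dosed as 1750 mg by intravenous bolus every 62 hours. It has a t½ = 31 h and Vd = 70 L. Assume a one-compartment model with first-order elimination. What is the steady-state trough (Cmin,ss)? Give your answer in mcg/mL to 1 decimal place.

8.3 mcg/mL

τ = 62 h = 2 half-lives, so f = (1/2)^2 = 0.25.
At steady state, R = 1/(1 − 0.25) = 4/3.
Single-dose peak C₀ = D/Vd = 1750/70 = 25 mcg/mL.
Steady-state peak Cmax,ss = C₀·R = 25 × 4/3 ≈ 33.333 mcg/mL.
Steady-state trough Cmin,ss = Cmax,ss·f ≈ 33.333 × 0.25 ≈ 8.333 mcg/mL.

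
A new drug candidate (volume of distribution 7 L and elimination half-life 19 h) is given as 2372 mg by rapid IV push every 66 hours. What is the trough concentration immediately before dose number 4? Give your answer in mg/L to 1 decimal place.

33.5 mg/L

f = (1/2)^(τ/t½) = (1/2)^(66/19) ≈ 0.0900.
C₀ = D/Vd = 2372/7 ≈ 338.857 mg/L.
Before the 4th dose, 3 doses have been given. Superposition: Cmin = C₀·(f + f² + … + f^3).
≈ 338.857 × (0.0900 + 0.0081 + 0.0007) ≈ 338.857 × 0.0988 ≈ 33.479 mg/L.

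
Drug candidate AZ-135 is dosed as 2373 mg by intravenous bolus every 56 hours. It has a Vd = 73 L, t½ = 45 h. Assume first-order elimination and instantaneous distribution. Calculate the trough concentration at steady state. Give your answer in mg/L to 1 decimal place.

23.7 mg/L

τ/t½ = 56/45 ≈ 1.2444, so fraction remaining f = (1/2)^(56/45) ≈ 0.4221.
Each bolus raises the concentration by D/Vd = 2373/73 ≈ 32.507 mg/L.
Steady-state trough Cmin,ss = C₀·f/(1−f) ≈ 32.507 × 0.4221/0.5779 ≈ 23.743 mg/L.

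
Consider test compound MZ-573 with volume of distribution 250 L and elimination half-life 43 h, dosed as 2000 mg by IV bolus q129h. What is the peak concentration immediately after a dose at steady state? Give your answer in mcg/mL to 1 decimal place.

The dosing interval is 3 half-lives, so f = 2^(−3) = 0.125.
Accumulation ratio R = 1/(1 − f) = 1/0.875 = 8/7.
Single-dose peak C₀ = D/Vd = 2000/250 = 8 mcg/mL.
Steady-state peak Cmax,ss = C₀·R = 8 × 8/7 ≈ 9.143 mcg/mL.

9.1 mcg/mL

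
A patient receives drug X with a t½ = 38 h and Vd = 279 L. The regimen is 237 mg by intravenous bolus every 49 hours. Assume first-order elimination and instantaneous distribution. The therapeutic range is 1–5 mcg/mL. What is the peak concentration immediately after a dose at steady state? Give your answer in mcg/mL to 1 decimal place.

k = ln2/t½ = ln2/38 ≈ 0.018241 h⁻¹; fraction remaining f = e^(−kτ) = e^(−0.018241×49) ≈ 0.4091.
At steady state, accumulation factor R = 1/(1 − e^(−kτ)) ≈ 1.6923.
Single-dose peak C₀ = D/Vd = 237/279 ≈ 0.849 mcg/mL.
Cmax,ss = C₀/(1 − f) ≈ 0.849/0.5909 ≈ 1.437 mcg/mL.
Peak 1.4 mcg/mL vs MTC 5 mcg/mL: below toxic threshold.

1.4 mcg/mL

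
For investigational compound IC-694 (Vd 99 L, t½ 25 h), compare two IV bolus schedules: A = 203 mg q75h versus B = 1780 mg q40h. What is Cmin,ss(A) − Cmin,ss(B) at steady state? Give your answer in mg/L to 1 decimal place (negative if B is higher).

Regimen A: f = (1/2)^(75/25) ≈ 0.1250; Cmin,ss = (203/99)·f/(1−f) ≈ 0.293 mg/L.
Regimen B: f = (1/2)^(40/25) ≈ 0.3299; Cmin,ss = (1780/99)·f/(1−f) ≈ 8.852 mg/L.
Difference ≈ 0.293 − 8.852 ≈ -8.559 mg/L.

-8.6 mg/L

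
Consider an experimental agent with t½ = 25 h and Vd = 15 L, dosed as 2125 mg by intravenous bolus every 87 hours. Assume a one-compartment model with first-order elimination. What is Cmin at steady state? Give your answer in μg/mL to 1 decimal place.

τ/t½ = 87/25 ≈ 3.48, so fraction remaining f = (1/2)^(87/25) ≈ 0.0896.
Single-dose peak C₀ = D/Vd = 2125/15 ≈ 141.667 μg/mL.
Steady-state trough Cmin,ss = C₀·f/(1−f) ≈ 141.667 × 0.0896/0.9104 ≈ 13.943 μg/mL.

13.9 μg/mL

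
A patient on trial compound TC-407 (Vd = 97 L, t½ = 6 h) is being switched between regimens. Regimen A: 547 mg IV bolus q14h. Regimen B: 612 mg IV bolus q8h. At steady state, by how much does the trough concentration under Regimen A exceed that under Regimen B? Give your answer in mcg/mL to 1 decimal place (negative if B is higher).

-2.8 mcg/mL

Regimen A: f = (1/2)^(14/6) ≈ 0.1984; Cmin,ss = (547/97)·f/(1−f) ≈ 1.396 mcg/mL.
Regimen B: f = (1/2)^(8/6) ≈ 0.3969; Cmin,ss = (612/97)·f/(1−f) ≈ 4.152 mcg/mL.
Difference ≈ 1.396 − 4.152 ≈ -2.756 mcg/mL.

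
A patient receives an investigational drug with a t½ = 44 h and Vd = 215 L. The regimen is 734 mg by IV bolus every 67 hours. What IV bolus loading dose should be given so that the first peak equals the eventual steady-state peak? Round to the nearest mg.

f = (1/2)^(67/44) ≈ 0.348027; accumulation ratio R = 1/(1−f) ≈ 1.53381.
Loading dose to hit Cmax,ss on first dose: D_load = D_maint·R ≈ 734 × 1.53381 ≈ 1125.82 mg.

1126 mg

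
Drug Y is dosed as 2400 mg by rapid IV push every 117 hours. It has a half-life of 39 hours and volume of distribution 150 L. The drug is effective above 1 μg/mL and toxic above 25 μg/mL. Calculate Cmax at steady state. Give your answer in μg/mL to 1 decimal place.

18.3 μg/mL

The dosing interval is 3 half-lives, so f = 2^(−3) = 0.125.
Accumulation ratio R = 1/(1 − f) = 1/0.875 = 8/7.
Single-dose peak C₀ = D/Vd = 2400/150 = 16 μg/mL.
Steady-state peak Cmax,ss = C₀·R = 16 × 8/7 ≈ 18.286 μg/mL.
Peak 18.3 μg/mL vs MTC 25 μg/mL: below toxic threshold.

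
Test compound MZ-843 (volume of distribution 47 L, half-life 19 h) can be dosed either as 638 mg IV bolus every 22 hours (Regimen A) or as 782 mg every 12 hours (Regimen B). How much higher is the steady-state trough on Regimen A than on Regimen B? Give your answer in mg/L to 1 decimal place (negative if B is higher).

Regimen A: f = (1/2)^(22/19) ≈ 0.4482; Cmin,ss = (638/47)·f/(1−f) ≈ 11.026 mg/L.
Regimen B: f = (1/2)^(12/19) ≈ 0.6455; Cmin,ss = (782/47)·f/(1−f) ≈ 30.296 mg/L.
Difference ≈ 11.026 − 30.296 ≈ -19.270 mg/L.

-19.3 mg/L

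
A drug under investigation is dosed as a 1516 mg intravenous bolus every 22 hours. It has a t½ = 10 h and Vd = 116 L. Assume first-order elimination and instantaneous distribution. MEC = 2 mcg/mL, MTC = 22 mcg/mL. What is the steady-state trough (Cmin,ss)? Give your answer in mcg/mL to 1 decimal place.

3.6 mcg/mL

k = ln2/t½ = ln2/10 ≈ 0.069315 h⁻¹; fraction remaining f = e^(−kτ) = e^(−0.069315×22) ≈ 0.2176.
Accumulation ratio R = 1/(1 − f) ≈ 1/0.7824 ≈ 1.2781.
Each bolus raises the concentration by D/Vd = 1516/116 ≈ 13.069 mcg/mL.
Steady-state peak Cmax,ss = C₀·R ≈ 13.069 × 1.2781 ≈ 16.703 mcg/mL.
One interval later, Cmin,ss = Cmax,ss·e^(−kτ) ≈ 16.703 × 0.2176 ≈ 3.635 mcg/mL.
Trough 3.6 mcg/mL vs MEC 2 mcg/mL: adequate.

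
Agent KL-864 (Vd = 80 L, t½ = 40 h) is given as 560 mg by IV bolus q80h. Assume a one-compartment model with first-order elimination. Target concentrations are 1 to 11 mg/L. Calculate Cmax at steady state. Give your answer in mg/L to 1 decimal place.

The dosing interval is 2 half-lives, so f = 2^(−2) = 0.25.
At steady state, R = 1/(1 − 0.25) = 4/3.
Single-dose peak C₀ = D/Vd = 560/80 = 7 mg/L.
Steady-state peak Cmax,ss = C₀·R = 7 × 4/3 ≈ 9.333 mg/L.
Peak 9.3 mg/L vs MTC 11 mg/L: below toxic threshold.

9.3 mg/L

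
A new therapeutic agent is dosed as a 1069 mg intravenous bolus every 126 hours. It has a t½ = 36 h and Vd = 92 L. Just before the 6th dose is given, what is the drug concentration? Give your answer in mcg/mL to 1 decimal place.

f = (1/2)^(τ/t½) = (1/2)^(126/36) ≈ 0.0884.
C₀ = D/Vd = 1069/92 ≈ 11.620 mcg/mL.
Before the 6th dose, 5 doses have been given. Superposition: Cmin = C₀·(f + f² + … + f^5).
≈ 11.620 × (0.0884 + 0.0078 + 0.0007 + 0.0001 + 0.0000) ≈ 11.620 × 0.0970 ≈ 1.127 mcg/mL.

1.1 mcg/mL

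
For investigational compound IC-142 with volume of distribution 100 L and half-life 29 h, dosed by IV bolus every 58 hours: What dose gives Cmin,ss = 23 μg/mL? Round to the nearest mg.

6900 mg

τ/t½ = 58/29 ≈ 2, so f = (1/2)^(58/29) ≈ 0.250000.
Cmin,ss = (D/Vd)·f/(1−f), so D = Cmin,ss·Vd·(1−f)/f.
D = 23 × 100 × (1−f)/f ≈ 23 × 100 × 3.00000 ≈ 6900.00 mg.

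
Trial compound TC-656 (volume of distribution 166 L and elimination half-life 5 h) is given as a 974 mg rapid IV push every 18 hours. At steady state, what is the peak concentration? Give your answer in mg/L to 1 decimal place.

k = ln2/t½ = ln2/5 ≈ 0.138629 h⁻¹; fraction remaining f = e^(−kτ) = e^(−0.138629×18) ≈ 0.0825.
At steady state, accumulation factor R = 1/(1 − e^(−kτ)) ≈ 1.0899.
Each bolus raises the concentration by D/Vd = 974/166 ≈ 5.867 mg/L.
Steady-state peak Cmax,ss = C₀·R ≈ 5.867 × 1.0899 ≈ 6.394 mg/L.

6.4 mg/L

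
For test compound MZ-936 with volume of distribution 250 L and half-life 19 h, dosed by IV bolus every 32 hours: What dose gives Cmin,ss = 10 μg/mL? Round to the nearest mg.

5534 mg

τ/t½ = 32/19 ≈ 1.6842, so f = (1/2)^(32/19) ≈ 0.311173.
Cmin,ss = (D/Vd)·f/(1−f), so D = Cmin,ss·Vd·(1−f)/f.
D = 10 × 250 × (1−f)/f ≈ 10 × 250 × 2.21365 ≈ 5534.12 mg.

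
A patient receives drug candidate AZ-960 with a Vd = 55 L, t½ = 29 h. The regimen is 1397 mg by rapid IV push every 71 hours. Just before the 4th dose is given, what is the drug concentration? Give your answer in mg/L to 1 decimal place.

f = (1/2)^(τ/t½) = (1/2)^(71/29) ≈ 0.1832.
C₀ = D/Vd = 1397/55 ≈ 25.400 mg/L.
Before the 4th dose, 3 doses have been given. Superposition: Cmin = C₀·(f + f² + … + f^3).
≈ 25.400 × (0.1832 + 0.0336 + 0.0061) ≈ 25.400 × 0.2229 ≈ 5.662 mg/L.

5.7 mg/L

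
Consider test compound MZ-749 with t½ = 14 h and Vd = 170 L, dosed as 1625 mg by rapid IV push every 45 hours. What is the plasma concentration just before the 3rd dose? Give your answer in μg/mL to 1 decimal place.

1.1 μg/mL

f = (1/2)^(τ/t½) = (1/2)^(45/14) ≈ 0.1077.
C₀ = D/Vd = 1625/170 ≈ 9.559 μg/mL.
Before the 3rd dose, 2 doses have been given. Superposition: Cmin = C₀·(f + f²).
≈ 9.559 × (0.1077 + 0.0116) ≈ 9.559 × 0.1193 ≈ 1.140 μg/mL.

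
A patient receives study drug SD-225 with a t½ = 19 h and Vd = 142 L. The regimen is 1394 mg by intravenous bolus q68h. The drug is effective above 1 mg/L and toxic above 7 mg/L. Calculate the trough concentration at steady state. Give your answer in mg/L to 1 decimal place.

Over one 68-h interval, 68/19 ≈ 3.5789 half-lives elapse, leaving f ≈ 0.0837 of each dose.
At steady state, accumulation factor R = 1/(1 − e^(−kτ)) ≈ 1.0913.
Single-dose peak C₀ = D/Vd = 1394/142 ≈ 9.817 mg/L.
Steady-state peak Cmax,ss = C₀·R ≈ 9.817 × 1.0913 ≈ 10.713 mg/L.
Steady-state trough Cmin,ss = Cmax,ss·f ≈ 10.713 × 0.0837 ≈ 0.897 mg/L.
Trough 0.9 mg/L vs MEC 1 mg/L: subtherapeutic.

0.9 mg/L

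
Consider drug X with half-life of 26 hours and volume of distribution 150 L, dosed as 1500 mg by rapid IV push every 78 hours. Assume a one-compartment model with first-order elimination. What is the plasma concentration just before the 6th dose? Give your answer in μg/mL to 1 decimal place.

1.4 μg/mL

f = (1/2)^(τ/t½) = (1/2)^(78/26) ≈ 0.1250.
C₀ = D/Vd = 1500/150 ≈ 10.000 μg/mL.
Before the 6th dose, 5 doses have been given. Superposition: Cmin = C₀·(f + f² + … + f^5).
≈ 10.000 × (0.1250 + 0.0156 + 0.0020 + 0.0002 + 0.0000) ≈ 10.000 × 0.1428 ≈ 1.428 μg/mL.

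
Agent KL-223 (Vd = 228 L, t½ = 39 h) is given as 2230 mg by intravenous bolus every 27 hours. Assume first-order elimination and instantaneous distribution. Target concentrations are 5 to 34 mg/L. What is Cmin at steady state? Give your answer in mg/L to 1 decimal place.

τ/t½ = 27/39 ≈ 0.69231, so fraction remaining f = (1/2)^(27/39) ≈ 0.6189.
At steady state, accumulation factor R = 1/(1 − e^(−kτ)) ≈ 2.6240.
Each bolus raises the concentration by D/Vd = 2230/228 ≈ 9.781 mg/L.
Cmax,ss = C₀/(1 − f) ≈ 9.781/0.3811 ≈ 25.665 mg/L.
Steady-state trough Cmin,ss = Cmax,ss·f ≈ 25.665 × 0.6189 ≈ 15.884 mg/L.
Trough 15.9 mg/L vs MEC 5 mg/L: adequate.

15.9 mg/L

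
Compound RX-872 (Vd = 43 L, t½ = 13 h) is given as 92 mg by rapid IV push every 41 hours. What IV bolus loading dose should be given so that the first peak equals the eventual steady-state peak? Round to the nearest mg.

104 mg

f = (1/2)^(41/13) ≈ 0.112356; accumulation ratio R = 1/(1−f) ≈ 1.12658.
Loading dose to hit Cmax,ss on first dose: D_load = D_maint·R ≈ 92 × 1.12658 ≈ 103.65 mg.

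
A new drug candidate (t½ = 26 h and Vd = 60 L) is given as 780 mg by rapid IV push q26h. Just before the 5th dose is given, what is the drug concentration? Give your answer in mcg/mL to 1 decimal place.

12.2 mcg/mL

f = (1/2)^(τ/t½) = (1/2)^(26/26) ≈ 0.5000.
C₀ = D/Vd = 780/60 ≈ 13.000 mcg/mL.
Before the 5th dose, 4 doses have been given. Superposition: Cmin = C₀·(f + f² + … + f^4).
≈ 13.000 × (0.5000 + 0.2500 + 0.1250 + 0.0625) ≈ 13.000 × 0.9375 ≈ 12.188 mcg/mL.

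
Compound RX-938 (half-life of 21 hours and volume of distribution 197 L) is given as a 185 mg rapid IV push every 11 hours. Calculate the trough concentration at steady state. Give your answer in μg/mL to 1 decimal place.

τ/t½ = 11/21 ≈ 0.52381, so fraction remaining f = (1/2)^(11/21) ≈ 0.6955.
Accumulation ratio R = 1/(1 − f) ≈ 1/0.3045 ≈ 3.2841.
Single-dose peak C₀ = D/Vd = 185/197 ≈ 0.939 μg/mL.
Steady-state peak Cmax,ss = C₀·R ≈ 0.939 × 3.2841 ≈ 3.084 μg/mL.
One interval later, Cmin,ss = Cmax,ss·e^(−kτ) ≈ 3.084 × 0.6955 ≈ 2.145 μg/mL.

2.1 μg/mL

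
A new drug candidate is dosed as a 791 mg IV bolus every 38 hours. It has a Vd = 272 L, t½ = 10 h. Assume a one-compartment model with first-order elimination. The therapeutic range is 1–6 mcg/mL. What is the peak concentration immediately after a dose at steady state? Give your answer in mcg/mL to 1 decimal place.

3.1 mcg/mL

Over one 38-h interval, 38/10 ≈ 3.8 half-lives elapse, leaving f ≈ 0.0718 of each dose.
At steady state, accumulation factor R = 1/(1 − e^(−kτ)) ≈ 1.0774.
Each bolus raises the concentration by D/Vd = 791/272 ≈ 2.908 mcg/mL.
Steady-state peak Cmax,ss = C₀·R ≈ 2.908 × 1.0774 ≈ 3.133 mcg/mL.
Peak 3.1 mcg/mL vs MTC 6 mcg/mL: below toxic threshold.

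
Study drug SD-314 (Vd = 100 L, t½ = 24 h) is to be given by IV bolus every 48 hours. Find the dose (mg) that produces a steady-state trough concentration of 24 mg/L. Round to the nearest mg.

τ/t½ = 48/24 ≈ 2, so f = (1/2)^(48/24) ≈ 0.250000.
Cmin,ss = (D/Vd)·f/(1−f), so D = Cmin,ss·Vd·(1−f)/f.
D = 24 × 100 × (1−f)/f ≈ 24 × 100 × 3.00000 ≈ 7200.00 mg.

7200 mg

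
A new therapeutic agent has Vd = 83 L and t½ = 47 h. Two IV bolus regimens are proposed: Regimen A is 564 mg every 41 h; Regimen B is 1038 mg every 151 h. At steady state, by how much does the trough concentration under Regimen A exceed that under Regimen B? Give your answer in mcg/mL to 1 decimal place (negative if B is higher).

Regimen A: f = (1/2)^(41/47) ≈ 0.5463; Cmin,ss = (564/83)·f/(1−f) ≈ 8.182 mcg/mL.
Regimen B: f = (1/2)^(151/47) ≈ 0.1079; Cmin,ss = (1038/83)·f/(1−f) ≈ 1.513 mcg/mL.
Difference ≈ 8.182 − 1.513 ≈ 6.669 mcg/mL.

6.7 mcg/mL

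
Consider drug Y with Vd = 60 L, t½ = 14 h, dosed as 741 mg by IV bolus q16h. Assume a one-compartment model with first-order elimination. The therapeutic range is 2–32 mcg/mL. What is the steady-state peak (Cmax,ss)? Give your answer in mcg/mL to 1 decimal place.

τ/t½ = 16/14 ≈ 1.1429, so fraction remaining f = (1/2)^(16/14) ≈ 0.4529.
Accumulation ratio R = 1/(1 − f) ≈ 1/0.5471 ≈ 1.8278.
Single-dose peak C₀ = D/Vd = 741/60 ≈ 12.350 mcg/mL.
Steady-state peak Cmax,ss = C₀·R ≈ 12.350 × 1.8278 ≈ 22.573 mcg/mL.
Peak 22.6 mcg/mL vs MTC 32 mcg/mL: below toxic threshold.

22.6 mcg/mL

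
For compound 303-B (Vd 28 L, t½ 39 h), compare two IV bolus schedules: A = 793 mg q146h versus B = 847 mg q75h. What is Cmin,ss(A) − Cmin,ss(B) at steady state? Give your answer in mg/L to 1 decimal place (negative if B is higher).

-8.5 mg/L

Regimen A: f = (1/2)^(146/39) ≈ 0.0747; Cmin,ss = (793/28)·f/(1−f) ≈ 2.286 mg/L.
Regimen B: f = (1/2)^(75/39) ≈ 0.2637; Cmin,ss = (847/28)·f/(1−f) ≈ 10.834 mg/L.
Difference ≈ 2.286 − 10.834 ≈ -8.548 mg/L.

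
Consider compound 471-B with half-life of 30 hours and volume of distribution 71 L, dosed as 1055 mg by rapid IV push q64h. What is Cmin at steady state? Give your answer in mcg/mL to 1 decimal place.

k = ln2/t½ = ln2/30 ≈ 0.023105 h⁻¹; fraction remaining f = e^(−kτ) = e^(−0.023105×64) ≈ 0.2279.
Accumulation ratio R = 1/(1 − f) ≈ 1/0.7721 ≈ 1.2952.
Single-dose peak C₀ = D/Vd = 1055/71 ≈ 14.859 mcg/mL.
Cmax,ss = C₀/(1 − f) ≈ 14.859/0.7721 ≈ 19.245 mcg/mL.
One interval later, Cmin,ss = Cmax,ss·e^(−kτ) ≈ 19.245 × 0.2279 ≈ 4.386 mcg/mL.

4.4 mcg/mL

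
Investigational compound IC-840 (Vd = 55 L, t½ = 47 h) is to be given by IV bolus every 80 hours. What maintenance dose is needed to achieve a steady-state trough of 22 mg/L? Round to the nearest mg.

2727 mg

τ/t½ = 80/47 ≈ 1.7021, so f = (1/2)^(80/47) ≈ 0.307333.
Cmin,ss = (D/Vd)·f/(1−f), so D = Cmin,ss·Vd·(1−f)/f.
D = 22 × 55 × (1−f)/f ≈ 22 × 55 × 2.25380 ≈ 2727.10 mg.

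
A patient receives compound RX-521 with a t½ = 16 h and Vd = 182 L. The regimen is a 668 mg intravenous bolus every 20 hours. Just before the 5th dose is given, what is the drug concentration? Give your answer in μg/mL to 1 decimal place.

f = (1/2)^(τ/t½) = (1/2)^(20/16) ≈ 0.4204.
C₀ = D/Vd = 668/182 ≈ 3.670 μg/mL.
Before the 5th dose, 4 doses have been given. Superposition: Cmin = C₀·(f + f² + … + f^4).
≈ 3.670 × (0.4204 + 0.1767 + 0.0743 + 0.0312) ≈ 3.670 × 0.7026 ≈ 2.579 μg/mL.

2.6 μg/mL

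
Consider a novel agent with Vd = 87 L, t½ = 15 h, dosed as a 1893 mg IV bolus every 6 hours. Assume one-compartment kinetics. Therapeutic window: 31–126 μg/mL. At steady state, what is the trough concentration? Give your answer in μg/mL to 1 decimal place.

Over one 6-h interval, 6/15 ≈ 0.4 half-lives elapse, leaving f ≈ 0.7579 of each dose.
Accumulation ratio R = 1/(1 − f) ≈ 1/0.2421 ≈ 4.1305.
Single-dose peak C₀ = D/Vd = 1893/87 ≈ 21.759 μg/mL.
Steady-state peak Cmax,ss = C₀·R ≈ 21.759 × 4.1305 ≈ 89.876 μg/mL.
One interval later, Cmin,ss = Cmax,ss·e^(−kτ) ≈ 89.876 × 0.7579 ≈ 68.117 μg/mL.
Trough 68.1 μg/mL vs MEC 31 μg/mL: adequate.

68.1 μg/mL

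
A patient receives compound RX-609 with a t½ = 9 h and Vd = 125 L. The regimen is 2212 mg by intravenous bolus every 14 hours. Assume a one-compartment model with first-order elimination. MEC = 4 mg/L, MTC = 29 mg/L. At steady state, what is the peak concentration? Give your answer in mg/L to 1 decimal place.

26.8 mg/L

Over one 14-h interval, 14/9 ≈ 1.5556 half-lives elapse, leaving f ≈ 0.3402 of each dose.
Accumulation ratio R = 1/(1 − f) ≈ 1/0.6598 ≈ 1.5156.
Single-dose peak C₀ = D/Vd = 2212/125 ≈ 17.696 mg/L.
Steady-state peak Cmax,ss = C₀·R ≈ 17.696 × 1.5156 ≈ 26.820 mg/L.
Peak 26.8 mg/L vs MTC 29 mg/L: below toxic threshold.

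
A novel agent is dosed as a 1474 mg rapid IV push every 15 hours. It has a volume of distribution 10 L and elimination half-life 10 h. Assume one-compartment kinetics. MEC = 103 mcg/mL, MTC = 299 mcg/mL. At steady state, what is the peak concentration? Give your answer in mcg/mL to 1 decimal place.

k = ln2/t½ = ln2/10 ≈ 0.069315 h⁻¹; fraction remaining f = e^(−kτ) = e^(−0.069315×15) ≈ 0.3536.
At steady state, accumulation factor R = 1/(1 − e^(−kτ)) ≈ 1.5470.
Each bolus raises the concentration by D/Vd = 1474/10 ≈ 147.400 mcg/mL.
Steady-state peak Cmax,ss = C₀·R ≈ 147.400 × 1.5470 ≈ 228.028 mcg/mL.
Peak 228.0 mcg/mL vs MTC 299 mcg/mL: below toxic threshold.

228.0 mcg/mL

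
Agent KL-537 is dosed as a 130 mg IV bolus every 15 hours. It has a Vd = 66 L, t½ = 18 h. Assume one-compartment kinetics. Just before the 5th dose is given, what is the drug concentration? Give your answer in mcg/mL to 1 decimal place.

f = (1/2)^(τ/t½) = (1/2)^(15/18) ≈ 0.5612.
C₀ = D/Vd = 130/66 ≈ 1.970 mcg/mL.
Before the 5th dose, 4 doses have been given. Superposition: Cmin = C₀·(f + f² + … + f^4).
≈ 1.970 × (0.5612 + 0.3149 + 0.1767 + 0.0992) ≈ 1.970 × 1.1520 ≈ 2.269 mcg/mL.

2.3 mcg/mL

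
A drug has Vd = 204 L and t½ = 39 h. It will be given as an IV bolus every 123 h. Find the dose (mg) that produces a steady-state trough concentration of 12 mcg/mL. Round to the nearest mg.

19340 mg

τ/t½ = 123/39 ≈ 3.1538, so f = (1/2)^(123/39) ≈ 0.112356.
Cmin,ss = (D/Vd)·f/(1−f), so D = Cmin,ss·Vd·(1−f)/f.
D = 12 × 204 × (1−f)/f ≈ 12 × 204 × 7.90028 ≈ 19339.89 mg.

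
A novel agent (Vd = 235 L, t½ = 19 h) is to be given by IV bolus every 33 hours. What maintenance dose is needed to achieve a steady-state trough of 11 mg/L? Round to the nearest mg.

τ/t½ = 33/19 ≈ 1.7368, so f = (1/2)^(33/19) ≈ 0.300026.
Cmin,ss = (D/Vd)·f/(1−f), so D = Cmin,ss·Vd·(1−f)/f.
D = 11 × 235 × (1−f)/f ≈ 11 × 235 × 2.33304 ≈ 6030.91 mg.

6031 mg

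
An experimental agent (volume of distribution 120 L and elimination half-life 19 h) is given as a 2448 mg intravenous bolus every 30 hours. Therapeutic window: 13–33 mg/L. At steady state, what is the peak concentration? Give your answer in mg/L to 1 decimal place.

30.7 mg/L

Over one 30-h interval, 30/19 ≈ 1.5789 half-lives elapse, leaving f ≈ 0.3347 of each dose.
At steady state, accumulation factor R = 1/(1 − e^(−kτ)) ≈ 1.5031.
Single-dose peak C₀ = D/Vd = 2448/120 ≈ 20.400 mg/L.
Cmax,ss = C₀/(1 − f) ≈ 20.400/0.6653 ≈ 30.663 mg/L.
Peak 30.7 mg/L vs MTC 33 mg/L: below toxic threshold.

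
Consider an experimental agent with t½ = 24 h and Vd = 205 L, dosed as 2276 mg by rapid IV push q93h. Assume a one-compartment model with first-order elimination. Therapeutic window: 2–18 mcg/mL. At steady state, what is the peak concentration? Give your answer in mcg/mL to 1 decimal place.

11.9 mcg/mL

Over one 93-h interval, 93/24 ≈ 3.875 half-lives elapse, leaving f ≈ 0.0682 of each dose.
At steady state, accumulation factor R = 1/(1 − e^(−kτ)) ≈ 1.0732.
Single-dose peak C₀ = D/Vd = 2276/205 ≈ 11.102 mcg/mL.
Steady-state peak Cmax,ss = C₀·R ≈ 11.102 × 1.0732 ≈ 11.915 mcg/mL.
Peak 11.9 mcg/mL vs MTC 18 mcg/mL: below toxic threshold.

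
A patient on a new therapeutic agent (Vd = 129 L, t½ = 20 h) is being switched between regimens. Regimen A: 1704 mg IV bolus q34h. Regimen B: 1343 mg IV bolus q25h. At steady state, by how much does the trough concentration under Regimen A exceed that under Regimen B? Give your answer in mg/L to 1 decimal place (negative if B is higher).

Regimen A: f = (1/2)^(34/20) ≈ 0.3078; Cmin,ss = (1704/129)·f/(1−f) ≈ 5.874 mg/L.
Regimen B: f = (1/2)^(25/20) ≈ 0.4204; Cmin,ss = (1343/129)·f/(1−f) ≈ 7.551 mg/L.
Difference ≈ 5.874 − 7.551 ≈ -1.677 mg/L.

-1.7 mg/L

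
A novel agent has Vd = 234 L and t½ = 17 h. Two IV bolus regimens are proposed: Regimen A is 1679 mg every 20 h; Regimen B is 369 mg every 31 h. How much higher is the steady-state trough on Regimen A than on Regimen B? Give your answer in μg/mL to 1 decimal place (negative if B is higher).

5.1 μg/mL

Regimen A: f = (1/2)^(20/17) ≈ 0.4424; Cmin,ss = (1679/234)·f/(1−f) ≈ 5.693 μg/mL.
Regimen B: f = (1/2)^(31/17) ≈ 0.2825; Cmin,ss = (369/234)·f/(1−f) ≈ 0.621 μg/mL.
Difference ≈ 5.693 − 0.621 ≈ 5.072 μg/mL.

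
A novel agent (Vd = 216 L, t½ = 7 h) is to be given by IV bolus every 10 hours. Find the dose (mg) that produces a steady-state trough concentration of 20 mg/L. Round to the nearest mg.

τ/t½ = 10/7 ≈ 1.4286, so f = (1/2)^(10/7) ≈ 0.371499.
Cmin,ss = (D/Vd)·f/(1−f), so D = Cmin,ss·Vd·(1−f)/f.
D = 20 × 216 × (1−f)/f ≈ 20 × 216 × 1.69180 ≈ 7308.58 mg.

7309 mg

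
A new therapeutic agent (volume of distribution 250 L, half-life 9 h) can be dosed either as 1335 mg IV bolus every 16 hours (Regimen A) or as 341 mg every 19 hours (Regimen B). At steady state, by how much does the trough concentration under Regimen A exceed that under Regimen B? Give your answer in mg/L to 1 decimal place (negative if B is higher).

1.8 mg/L

Regimen A: f = (1/2)^(16/9) ≈ 0.2916; Cmin,ss = (1335/250)·f/(1−f) ≈ 2.198 mg/L.
Regimen B: f = (1/2)^(19/9) ≈ 0.2315; Cmin,ss = (341/250)·f/(1−f) ≈ 0.411 mg/L.
Difference ≈ 2.198 − 0.411 ≈ 1.787 mg/L.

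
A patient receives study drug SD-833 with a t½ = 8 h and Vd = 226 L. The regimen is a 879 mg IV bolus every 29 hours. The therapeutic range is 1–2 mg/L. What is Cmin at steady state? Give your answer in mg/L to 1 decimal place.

k = ln2/t½ = ln2/8 ≈ 0.086643 h⁻¹; fraction remaining f = e^(−kτ) = e^(−0.086643×29) ≈ 0.0811.
Accumulation ratio R = 1/(1 − f) ≈ 1/0.9189 ≈ 1.0883.
Single-dose peak C₀ = D/Vd = 879/226 ≈ 3.889 mg/L.
Steady-state peak Cmax,ss = C₀·R ≈ 3.889 × 1.0883 ≈ 4.232 mg/L.
One interval later, Cmin,ss = Cmax,ss·e^(−kτ) ≈ 4.232 × 0.0811 ≈ 0.343 mg/L.
Trough 0.3 mg/L vs MEC 1 mg/L: subtherapeutic.

0.3 mg/L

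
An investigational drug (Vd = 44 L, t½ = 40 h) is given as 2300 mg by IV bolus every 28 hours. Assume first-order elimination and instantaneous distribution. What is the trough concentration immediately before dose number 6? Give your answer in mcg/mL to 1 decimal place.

f = (1/2)^(τ/t½) = (1/2)^(28/40) ≈ 0.6156.
C₀ = D/Vd = 2300/44 ≈ 52.273 mcg/mL.
Before the 6th dose, 5 doses have been given. Superposition: Cmin = C₀·(f + f² + … + f^5).
≈ 52.273 × (0.6156 + 0.3790 + 0.2333 + 0.1436 + 0.0884) ≈ 52.273 × 1.4599 ≈ 76.313 mcg/mL.

76.3 mcg/mL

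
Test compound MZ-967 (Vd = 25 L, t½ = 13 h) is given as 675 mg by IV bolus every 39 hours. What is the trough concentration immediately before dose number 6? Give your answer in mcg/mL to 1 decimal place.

3.9 mcg/mL

f = (1/2)^(τ/t½) = (1/2)^(39/13) ≈ 0.1250.
C₀ = D/Vd = 675/25 ≈ 27.000 mcg/mL.
Before the 6th dose, 5 doses have been given. Superposition: Cmin = C₀·(f + f² + … + f^5).
≈ 27.000 × (0.1250 + 0.0156 + 0.0020 + 0.0002 + 0.0000) ≈ 27.000 × 0.1428 ≈ 3.856 mcg/mL.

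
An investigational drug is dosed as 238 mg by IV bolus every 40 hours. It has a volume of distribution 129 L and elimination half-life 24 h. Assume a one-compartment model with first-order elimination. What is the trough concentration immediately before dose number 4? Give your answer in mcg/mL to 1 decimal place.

0.8 mcg/mL

f = (1/2)^(τ/t½) = (1/2)^(40/24) ≈ 0.3150.
C₀ = D/Vd = 238/129 ≈ 1.845 mcg/mL.
Before the 4th dose, 3 doses have been given. Superposition: Cmin = C₀·(f + f² + … + f^3).
≈ 1.845 × (0.3150 + 0.0992 + 0.0313) ≈ 1.845 × 0.4455 ≈ 0.822 mcg/mL.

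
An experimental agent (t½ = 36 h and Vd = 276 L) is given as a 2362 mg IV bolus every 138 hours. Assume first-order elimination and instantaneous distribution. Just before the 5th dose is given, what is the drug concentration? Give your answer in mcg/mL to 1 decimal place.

f = (1/2)^(τ/t½) = (1/2)^(138/36) ≈ 0.0702.
C₀ = D/Vd = 2362/276 ≈ 8.558 mcg/mL.
Before the 5th dose, 4 doses have been given. Superposition: Cmin = C₀·(f + f² + … + f^4).
≈ 8.558 × (0.0702 + 0.0049 + 0.0003 + 0.0000) ≈ 8.558 × 0.0754 ≈ 0.645 mcg/mL.

0.6 mcg/mL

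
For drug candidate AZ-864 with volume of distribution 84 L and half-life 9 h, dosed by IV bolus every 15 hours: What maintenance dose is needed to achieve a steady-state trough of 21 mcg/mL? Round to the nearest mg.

3836 mg

τ/t½ = 15/9 ≈ 1.6667, so f = (1/2)^(15/9) ≈ 0.314980.
Cmin,ss = (D/Vd)·f/(1−f), so D = Cmin,ss·Vd·(1−f)/f.
D = 21 × 84 × (1−f)/f ≈ 21 × 84 × 2.17480 ≈ 3836.35 mg.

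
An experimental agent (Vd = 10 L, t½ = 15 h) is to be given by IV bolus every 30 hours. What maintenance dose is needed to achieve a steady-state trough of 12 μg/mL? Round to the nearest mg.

τ/t½ = 30/15 ≈ 2, so f = (1/2)^(30/15) ≈ 0.250000.
Cmin,ss = (D/Vd)·f/(1−f), so D = Cmin,ss·Vd·(1−f)/f.
D = 12 × 10 × (1−f)/f ≈ 12 × 10 × 3.00000 ≈ 360.00 mg.

360 mg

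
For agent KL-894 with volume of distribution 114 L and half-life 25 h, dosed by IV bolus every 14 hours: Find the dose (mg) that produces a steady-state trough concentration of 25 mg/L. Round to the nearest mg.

1352 mg

τ/t½ = 14/25 ≈ 0.56, so f = (1/2)^(14/25) ≈ 0.678302.
Cmin,ss = (D/Vd)·f/(1−f), so D = Cmin,ss·Vd·(1−f)/f.
D = 25 × 114 × (1−f)/f ≈ 25 × 114 × 0.47427 ≈ 1351.67 mg.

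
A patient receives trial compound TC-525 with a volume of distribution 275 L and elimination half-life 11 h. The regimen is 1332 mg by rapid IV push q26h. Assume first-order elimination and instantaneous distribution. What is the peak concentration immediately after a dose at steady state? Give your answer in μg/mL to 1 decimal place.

6.0 μg/mL

Over one 26-h interval, 26/11 ≈ 2.3636 half-lives elapse, leaving f ≈ 0.1943 of each dose.
At steady state, accumulation factor R = 1/(1 − e^(−kτ)) ≈ 1.2412.
Single-dose peak C₀ = D/Vd = 1332/275 ≈ 4.844 μg/mL.
Cmax,ss = C₀/(1 − f) ≈ 4.844/0.8057 ≈ 6.012 μg/mL.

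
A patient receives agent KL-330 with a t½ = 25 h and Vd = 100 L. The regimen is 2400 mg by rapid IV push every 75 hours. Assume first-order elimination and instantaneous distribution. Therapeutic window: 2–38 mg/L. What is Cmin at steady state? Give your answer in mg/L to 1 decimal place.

3.4 mg/L

The dosing interval is 3 half-lives, so f = 2^(−3) = 0.125.
Accumulation ratio R = 1/(1 − f) = 1/0.875 = 8/7.
Single-dose peak C₀ = D/Vd = 2400/100 = 24 mg/L.
Steady-state peak Cmax,ss = C₀·R = 24 × 8/7 ≈ 27.429 mg/L.
Steady-state trough Cmin,ss = Cmax,ss·f ≈ 27.429 × 0.125 ≈ 3.429 mg/L.
Trough 3.4 mg/L vs MEC 2 mg/L: adequate.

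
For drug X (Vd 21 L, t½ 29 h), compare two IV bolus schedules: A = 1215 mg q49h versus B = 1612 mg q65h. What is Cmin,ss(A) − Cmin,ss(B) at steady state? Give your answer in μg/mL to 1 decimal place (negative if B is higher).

5.4 μg/mL

Regimen A: f = (1/2)^(49/29) ≈ 0.3100; Cmin,ss = (1215/21)·f/(1−f) ≈ 25.994 μg/mL.
Regimen B: f = (1/2)^(65/29) ≈ 0.2115; Cmin,ss = (1612/21)·f/(1−f) ≈ 20.590 μg/mL.
Difference ≈ 25.994 − 20.590 ≈ 5.404 μg/mL.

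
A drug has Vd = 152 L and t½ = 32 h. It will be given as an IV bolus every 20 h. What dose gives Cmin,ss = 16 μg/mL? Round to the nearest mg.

τ/t½ = 20/32 ≈ 0.625, so f = (1/2)^(20/32) ≈ 0.648420.
Cmin,ss = (D/Vd)·f/(1−f), so D = Cmin,ss·Vd·(1−f)/f.
D = 16 × 152 × (1−f)/f ≈ 16 × 152 × 0.54221 ≈ 1318.65 mg.

1319 mg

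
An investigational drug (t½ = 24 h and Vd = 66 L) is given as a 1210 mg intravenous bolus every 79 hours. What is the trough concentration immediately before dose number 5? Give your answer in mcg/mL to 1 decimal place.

2.1 mcg/mL

f = (1/2)^(τ/t½) = (1/2)^(79/24) ≈ 0.1021.
C₀ = D/Vd = 1210/66 ≈ 18.333 mcg/mL.
Before the 5th dose, 4 doses have been given. Superposition: Cmin = C₀·(f + f² + … + f^4).
≈ 18.333 × (0.1021 + 0.0104 + 0.0011 + 0.0001) ≈ 18.333 × 0.1137 ≈ 2.084 mcg/mL.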